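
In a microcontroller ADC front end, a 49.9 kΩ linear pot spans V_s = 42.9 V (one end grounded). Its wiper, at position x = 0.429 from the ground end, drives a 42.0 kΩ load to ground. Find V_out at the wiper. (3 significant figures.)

Split the track: R_lower = x·R_p = 21.41 kΩ, R_upper = (1−x)·R_p = 28.49 kΩ.
R_L loads the lower segment: effective lower R = 14.18 kΩ.
V_out = 42.9 × 14.18/(28.49 + 14.18) = 14.26 V.
(Unloaded: V_out = x·V_s = 18.4 V.)

V_out ≈ 14.3 V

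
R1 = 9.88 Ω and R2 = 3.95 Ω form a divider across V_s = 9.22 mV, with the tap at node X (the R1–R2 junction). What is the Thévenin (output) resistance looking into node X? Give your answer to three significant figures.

R_th ≈ 2.82 Ω

With V_s suppressed (replaced by a short), R_th = R1 ‖ R2 = (9.880 × 3.95)/(9.880 + 3.95) = 2.822 Ω.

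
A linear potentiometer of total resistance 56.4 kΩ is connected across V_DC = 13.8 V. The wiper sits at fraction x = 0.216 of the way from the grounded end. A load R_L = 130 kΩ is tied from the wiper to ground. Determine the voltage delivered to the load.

V_out ≈ 2.78 V

Split the track: R_lower = x·R_p = 12.18 kΩ, R_upper = (1−x)·R_p = 44.22 kΩ.
R_L loads the lower segment: effective lower R = 11.14 kΩ.
V_out = 13.8 × 11.14/(44.22 + 11.14) = 2.777 V.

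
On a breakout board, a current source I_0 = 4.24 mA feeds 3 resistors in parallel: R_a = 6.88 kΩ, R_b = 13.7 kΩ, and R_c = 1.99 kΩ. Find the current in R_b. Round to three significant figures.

Total conductance ΣG = 1/6.88 + 1/13.7 + 1/1.99 = 0.7209 (units of 1/kΩ).
By the current-divider rule, I = I_0 · G_k/ΣG = 4.24 × 0.1013 = 0.4293 mA.

I ≈ 0.429 mA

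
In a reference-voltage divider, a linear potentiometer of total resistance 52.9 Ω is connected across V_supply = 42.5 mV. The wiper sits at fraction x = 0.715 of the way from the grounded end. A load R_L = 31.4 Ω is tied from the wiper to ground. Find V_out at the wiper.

V_out ≈ 22.6 mV

The pot divides into 15.08 Ω above the wiper and 37.82 Ω below.
R_L loads the lower segment: effective lower R = 17.16 Ω.
V_out = 42.5 × 17.16/(15.08 + 17.16) = 22.62 mV.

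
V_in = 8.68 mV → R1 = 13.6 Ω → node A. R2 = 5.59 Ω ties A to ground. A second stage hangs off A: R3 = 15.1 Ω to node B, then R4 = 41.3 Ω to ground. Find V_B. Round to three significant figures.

Node A sees R2 in parallel with the series input of stage 2, R3 + R4 = 56.40 Ω.
Effective lower resistance at A: R2 ‖ 56.40 = 5.086 Ω.
First divider: V_A = V_in · 5.086/(13.6 + 5.086) = 2.363 mV.
Then the unloaded second divider: V_B = V_A × R4/(R3+R4) = 2.363 × 0.7323 = 1.730 mV.

V_B ≈ 1.73 mV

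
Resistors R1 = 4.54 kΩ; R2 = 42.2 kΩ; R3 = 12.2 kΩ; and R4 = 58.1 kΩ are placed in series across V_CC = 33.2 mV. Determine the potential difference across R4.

Series total: ΣR = 4.54 + 42.2 + 12.2 + 58.1 = 117.0 kΩ.
Voltage divider: V = V_CC · (58.10 / 117.0) = 33.2 × 0.4964 = 16.48 mV.

V ≈ 16.5 mV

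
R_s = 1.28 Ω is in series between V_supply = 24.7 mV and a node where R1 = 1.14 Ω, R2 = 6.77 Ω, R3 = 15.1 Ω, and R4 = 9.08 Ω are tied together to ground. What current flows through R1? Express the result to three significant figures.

I ≈ 8.54 mA

Parallel bank: R_p = 1/(1/1.14 + 1/6.77 + 1/15.1 + 1/9.08) = 0.8325 Ω.
Node voltage V_A = V_supply · R_p/(R_s + R_p) = 24.7 × 0.3941 = 9.734 mV.
I(R1) = V_A / R1 = 9.734/1.14 = 8.538 mA.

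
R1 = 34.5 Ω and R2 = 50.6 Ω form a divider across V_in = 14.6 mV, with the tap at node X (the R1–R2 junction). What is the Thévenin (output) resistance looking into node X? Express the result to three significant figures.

With V_in suppressed (replaced by a short), R_th = R1 ‖ R2 = (34.50 × 50.6)/(34.50 + 50.6) = 20.51 Ω.

R_th ≈ 20.5 Ω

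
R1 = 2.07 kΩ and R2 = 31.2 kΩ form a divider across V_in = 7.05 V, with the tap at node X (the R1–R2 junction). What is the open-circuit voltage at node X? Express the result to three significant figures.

V_th ≈ 6.61 V

Open-circuit (no load on X): V_th = V_in · R2/(R1 + R2) = 7.05 × 31.2/(2.070 + 31.2) = 6.611 V.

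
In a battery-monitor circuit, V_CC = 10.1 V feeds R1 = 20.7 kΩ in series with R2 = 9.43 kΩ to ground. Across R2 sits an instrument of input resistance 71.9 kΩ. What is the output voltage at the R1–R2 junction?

V_out ≈ 2.90 V

The load sits in parallel with R2, giving an effective lower resistance R2' = R2·R_L/(R2+R_L) = 8.337 kΩ.
Now apply the divider: V_out = 10.1 × 0.2871 = 2.900 V.
(Unloaded it would be 3.16 V; the load pulls it down.)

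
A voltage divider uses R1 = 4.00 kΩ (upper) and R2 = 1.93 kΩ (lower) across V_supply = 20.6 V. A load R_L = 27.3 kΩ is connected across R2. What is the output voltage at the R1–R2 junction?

The load sits in parallel with R2, giving an effective lower resistance R2' = R2·R_L/(R2+R_L) = 1.803 kΩ.
Now apply the divider: V_out = 20.6 × 0.3106 = 6.399 V.
(Unloaded it would be 6.70 V; the load pulls it down.)

V_out ≈ 6.40 V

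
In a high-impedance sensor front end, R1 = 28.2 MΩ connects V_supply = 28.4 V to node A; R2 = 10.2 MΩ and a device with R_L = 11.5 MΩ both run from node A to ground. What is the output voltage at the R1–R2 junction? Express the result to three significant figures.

V_out ≈ 4.57 V

R2 ‖ R_L = (10.2 × 11.5)/(10.2 + 11.5) = 5.406 MΩ.
Now apply the divider: V_out = 28.4 × 0.1609 = 4.568 V.
(Unloaded it would be 7.54 V; the load pulls it down.)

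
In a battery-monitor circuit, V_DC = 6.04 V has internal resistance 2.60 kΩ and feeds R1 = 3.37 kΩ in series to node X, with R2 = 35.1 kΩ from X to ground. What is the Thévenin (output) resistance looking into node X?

R1' = 2.60 + 3.37 = 5.970 kΩ (source resistance + R1).
With V_DC suppressed (replaced by a short), R_th = R1' ‖ R2 = (5.970 × 35.1)/(5.970 + 35.1) = 5.102 kΩ.

R_th ≈ 5.10 kΩ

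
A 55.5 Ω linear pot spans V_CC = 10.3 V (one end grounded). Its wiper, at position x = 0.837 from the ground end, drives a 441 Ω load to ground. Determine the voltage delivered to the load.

Split the track: R_lower = x·R_p = 46.45 Ω, R_upper = (1−x)·R_p = 9.047 Ω.
Lower segment in parallel with the load: 46.45 ‖ 441 = 42.03 Ω.
Then V_out = V_CC · 42.03/(9.047 + 42.03) = 8.476 V.

V_out ≈ 8.48 V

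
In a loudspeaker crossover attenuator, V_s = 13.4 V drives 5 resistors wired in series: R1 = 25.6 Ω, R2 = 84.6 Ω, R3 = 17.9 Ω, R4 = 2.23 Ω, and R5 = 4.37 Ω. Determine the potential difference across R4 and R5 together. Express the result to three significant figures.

V ≈ 0.657 V

Total series resistance ΣR = 25.6 + 84.6 + 17.9 + 2.23 + 4.37 = 134.7 Ω.
R_{R4..R5} = 2.23 + 4.37 = 6.600 Ω.
By the voltage-divider rule, V = 13.4 × 6.600/134.7 = 0.6566 V.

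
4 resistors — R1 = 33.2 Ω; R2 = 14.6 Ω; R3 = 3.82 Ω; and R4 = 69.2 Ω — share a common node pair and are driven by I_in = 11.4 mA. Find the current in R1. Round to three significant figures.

I ≈ 0.916 mA

Total conductance ΣG = 1/33.2 + 1/14.6 + 1/3.82 + 1/69.2 = 0.3748 (units of 1/Ω).
Current divider: I(R1) = I_in · G_k/ΣG = 11.4 × (0.03012/0.3748) = 11.4 × 0.08035 = 0.9160 mA.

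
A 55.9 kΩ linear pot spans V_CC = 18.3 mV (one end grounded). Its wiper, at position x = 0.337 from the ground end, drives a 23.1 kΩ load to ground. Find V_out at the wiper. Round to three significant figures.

V_out ≈ 4.00 mV

Lower segment x·R_p = 18.84 kΩ; upper segment (1−x)·R_p = 37.06 kΩ.
(x·R_p) ‖ R_L = 10.38 kΩ.
Loaded-divider output: V_out = 18.3 × 0.2187 = 4.003 mV.
(Unloaded: V_out = x·V_CC = 6.17 mV.)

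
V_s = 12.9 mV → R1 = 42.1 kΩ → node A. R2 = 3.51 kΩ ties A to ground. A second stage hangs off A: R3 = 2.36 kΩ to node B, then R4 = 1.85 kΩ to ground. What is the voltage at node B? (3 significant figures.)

The second stage (R3 + R4 = 4.210 kΩ) loads node A in parallel with R2.
Effective lower resistance at A: R2 ‖ 4.210 = 1.914 kΩ.
First divider: V_A = V_s · 1.914/(42.1 + 1.914) = 0.5610 mV.
Stage 2 is unloaded, so V_B = V_A · R4/(R3+R4) = 0.5610 × 1.85/4.210 = 0.2465 mV.

V_B ≈ 0.247 mV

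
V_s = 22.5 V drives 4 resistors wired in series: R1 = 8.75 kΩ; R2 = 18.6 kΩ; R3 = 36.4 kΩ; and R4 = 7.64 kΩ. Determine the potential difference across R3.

Total series resistance ΣR = 8.75 + 18.6 + 36.4 + 7.64 = 71.39 kΩ.
By the voltage-divider rule, V = 22.5 × 36.40/71.39 = 11.47 V.

V ≈ 11.5 V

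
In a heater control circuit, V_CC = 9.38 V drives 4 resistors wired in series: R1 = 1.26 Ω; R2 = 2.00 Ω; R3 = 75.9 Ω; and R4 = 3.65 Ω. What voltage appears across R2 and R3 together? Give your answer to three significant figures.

V ≈ 8.82 V

ΣR = 1.26 + 2.00 + 75.9 + 3.65 = 82.81 Ω.
R_{R2..R3} = 2.00 + 75.9 = 77.90 Ω.
V = V_CC · R/ΣR = 9.38 × 0.9407 = 8.824 V.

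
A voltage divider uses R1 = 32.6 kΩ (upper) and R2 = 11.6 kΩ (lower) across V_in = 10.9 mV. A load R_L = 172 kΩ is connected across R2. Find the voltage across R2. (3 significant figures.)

V_out ≈ 2.73 mV

The load sits in parallel with R2, giving an effective lower resistance R2' = R2·R_L/(R2+R_L) = 10.87 kΩ.
Now apply the divider: V_out = 10.9 × 0.2500 = 2.725 mV.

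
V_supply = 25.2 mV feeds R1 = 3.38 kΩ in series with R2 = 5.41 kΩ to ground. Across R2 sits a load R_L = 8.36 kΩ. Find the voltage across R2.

First combine the lower leg with the load: R2 ‖ R_L = 3.285 kΩ.
Then V_out = V_supply · R2'/(R1 + R2') = 25.2 × 3.285/6.665 = 12.42 mV.
(Unloaded it would be 15.5 mV; the load pulls it down.)

V_out ≈ 12.4 mV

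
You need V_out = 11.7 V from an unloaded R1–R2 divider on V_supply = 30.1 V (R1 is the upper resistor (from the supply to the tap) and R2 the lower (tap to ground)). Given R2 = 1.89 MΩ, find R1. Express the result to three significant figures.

R1 ≈ 2.97 MΩ

The divider ratio is R2/(R1+R2) = 11.7/30.1 = 0.3887.
So R1 = R2 · (V_supply/V_out − 1) = 1.89 × (30.1/11.7 − 1) = 1.89 × 1.573 = 2.972 MΩ.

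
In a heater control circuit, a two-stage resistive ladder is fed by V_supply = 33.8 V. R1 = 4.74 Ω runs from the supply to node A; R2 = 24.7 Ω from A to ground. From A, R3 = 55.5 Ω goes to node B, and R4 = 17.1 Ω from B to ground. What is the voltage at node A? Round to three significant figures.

The second stage (R3 + R4 = 72.60 Ω) loads node A in parallel with R2.
Effective lower resistance at A: R2 ‖ 72.60 = 18.43 Ω.
V_A = 33.8 × 18.43/(4.74 + 18.43) = 26.89 V.

V_A ≈ 26.9 V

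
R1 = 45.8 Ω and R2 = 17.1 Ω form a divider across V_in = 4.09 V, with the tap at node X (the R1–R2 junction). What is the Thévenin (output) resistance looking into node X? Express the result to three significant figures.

Looking into X with the source shorted: R_th = R1·R2/(R1+R2) = 45.80 × 17.1/62.90 = 12.45 Ω.

R_th ≈ 12.5 Ω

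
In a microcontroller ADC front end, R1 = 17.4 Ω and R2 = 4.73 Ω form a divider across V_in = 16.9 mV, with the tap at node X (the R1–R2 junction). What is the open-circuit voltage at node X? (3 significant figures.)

With X open, the divider is unloaded: V_th = 16.9 × 4.73/22.13 = 3.612 mV.

V_th ≈ 3.61 mV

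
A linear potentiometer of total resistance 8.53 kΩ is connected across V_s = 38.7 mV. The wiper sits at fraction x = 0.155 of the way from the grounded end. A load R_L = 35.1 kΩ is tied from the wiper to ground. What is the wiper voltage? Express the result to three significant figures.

Split the track: R_lower = x·R_p = 1.322 kΩ, R_upper = (1−x)·R_p = 7.208 kΩ.
R_L loads the lower segment: effective lower R = 1.274 kΩ.
Loaded-divider output: V_out = 38.7 × 0.1502 = 5.813 mV.
(Unloaded: V_out = x·V_s = 6.00 mV.)

V_out ≈ 5.81 mV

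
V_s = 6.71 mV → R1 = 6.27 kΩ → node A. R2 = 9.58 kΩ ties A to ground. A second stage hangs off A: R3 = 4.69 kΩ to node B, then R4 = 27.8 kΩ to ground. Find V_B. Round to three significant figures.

V_B ≈ 3.11 mV

Looking into the second stage from A: R3 + R4 = 32.49 kΩ appears in parallel with R2.
R2 ‖ (R3+R4) = 7.398 kΩ.
First divider: V_A = V_s · 7.398/(6.27 + 7.398) = 3.632 mV.
Then the unloaded second divider: V_B = V_A × R4/(R3+R4) = 3.632 × 0.8556 = 3.108 mV.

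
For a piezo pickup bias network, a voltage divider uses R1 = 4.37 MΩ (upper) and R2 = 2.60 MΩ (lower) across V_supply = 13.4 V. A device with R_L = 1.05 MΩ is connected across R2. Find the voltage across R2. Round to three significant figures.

R2 ‖ R_L = (2.60 × 1.05)/(2.60 + 1.05) = 0.7479 MΩ.
Voltage divider with the loaded lower leg: V_out = 13.4 × 0.7479/(4.37 + 0.7479) = 13.4 × 0.1461 = 1.958 V.

V_out ≈ 1.96 V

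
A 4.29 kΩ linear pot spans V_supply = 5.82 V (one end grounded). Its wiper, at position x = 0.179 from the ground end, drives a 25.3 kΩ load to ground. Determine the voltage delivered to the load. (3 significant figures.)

V_out ≈ 1.02 V

Lower segment x·R_p = 0.7679 kΩ; upper segment (1−x)·R_p = 3.522 kΩ.
R_L loads the lower segment: effective lower R = 0.7453 kΩ.
Then V_out = V_supply · 0.7453/(3.522 + 0.7453) = 1.016 V.
(Unloaded: V_out = x·V_supply = 1.04 V.)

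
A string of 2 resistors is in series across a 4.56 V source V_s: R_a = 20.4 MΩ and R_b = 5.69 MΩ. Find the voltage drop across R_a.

ΣR = 20.4 + 5.69 = 26.09 MΩ.
V = V_s · R/ΣR = 4.56 × 0.7819 = 3.566 V.

V ≈ 3.57 V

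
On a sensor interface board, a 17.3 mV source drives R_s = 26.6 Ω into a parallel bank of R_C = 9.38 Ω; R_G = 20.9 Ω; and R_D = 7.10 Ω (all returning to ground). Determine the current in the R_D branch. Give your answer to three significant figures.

Combine the parallel branches: R_p = (1/9.38 + 1/20.9 + 1/7.10)⁻¹ = 3.386 Ω.
Node voltage V_A = V_in · R_p/(R_s + R_p) = 17.3 × 0.1129 = 1.954 mV.
Branch current I = V_A/R_D = 1.954/7.10 = 0.2752 mA.

I ≈ 0.275 mA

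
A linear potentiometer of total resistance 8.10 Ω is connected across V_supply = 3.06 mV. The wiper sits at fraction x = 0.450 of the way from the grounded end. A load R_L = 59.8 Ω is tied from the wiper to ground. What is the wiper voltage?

V_out ≈ 1.33 mV

Lower segment x·R_p = 3.645 Ω; upper segment (1−x)·R_p = 4.455 Ω.
R_L loads the lower segment: effective lower R = 3.436 Ω.
Loaded-divider output: V_out = 3.06 × 0.4354 = 1.332 mV.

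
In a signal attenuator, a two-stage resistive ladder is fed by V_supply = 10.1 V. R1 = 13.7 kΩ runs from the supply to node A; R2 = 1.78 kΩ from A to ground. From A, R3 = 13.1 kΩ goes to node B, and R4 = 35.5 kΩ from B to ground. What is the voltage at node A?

V_A ≈ 1.12 V

Node A sees R2 in parallel with the series input of stage 2, R3 + R4 = 48.60 kΩ.
R2 ‖ (R3+R4) = 1.717 kΩ.
So V_A = 10.1 × 0.1114 = 1.125 V.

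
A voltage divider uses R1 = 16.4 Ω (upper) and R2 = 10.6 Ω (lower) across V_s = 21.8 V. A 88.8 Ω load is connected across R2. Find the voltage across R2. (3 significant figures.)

V_out ≈ 7.98 V

The load sits in parallel with R2, giving an effective lower resistance R2' = R2·R_L/(R2+R_L) = 9.470 Ω.
Then V_out = V_s · R2'/(R1 + R2') = 21.8 × 9.470/25.87 = 7.980 V.
(Unloaded it would be 8.56 V; the load pulls it down.)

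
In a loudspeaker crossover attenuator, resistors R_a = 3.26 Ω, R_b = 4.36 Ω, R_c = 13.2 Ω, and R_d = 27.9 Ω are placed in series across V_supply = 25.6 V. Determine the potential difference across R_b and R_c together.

Series total: ΣR = 3.26 + 4.36 + 13.2 + 27.9 = 48.72 Ω.
R_{R_b..R_c} = 4.36 + 13.2 = 17.56 Ω.
By the voltage-divider rule, V = 25.6 × 17.56/48.72 = 9.227 V.

V ≈ 9.23 V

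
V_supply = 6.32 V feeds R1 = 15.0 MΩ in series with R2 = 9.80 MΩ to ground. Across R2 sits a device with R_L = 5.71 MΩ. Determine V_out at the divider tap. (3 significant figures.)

First combine the lower leg with the load: R2 ‖ R_L = 3.608 MΩ.
Now apply the divider: V_out = 6.32 × 0.1939 = 1.225 V.
(Unloaded it would be 2.50 V; the load pulls it down.)

V_out ≈ 1.23 V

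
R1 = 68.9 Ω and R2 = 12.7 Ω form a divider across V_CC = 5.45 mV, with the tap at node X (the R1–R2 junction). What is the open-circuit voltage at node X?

V_th ≈ 0.848 mV

Open-circuit (no load on X): V_th = V_CC · R2/(R1 + R2) = 5.45 × 12.7/(68.90 + 12.7) = 0.8482 mV.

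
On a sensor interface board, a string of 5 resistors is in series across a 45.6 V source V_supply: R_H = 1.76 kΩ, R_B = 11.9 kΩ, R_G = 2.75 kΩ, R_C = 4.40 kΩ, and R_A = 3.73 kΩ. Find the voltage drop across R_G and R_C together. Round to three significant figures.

V ≈ 13.3 V

Series total: ΣR = 1.76 + 11.9 + 2.75 + 4.40 + 3.73 = 24.54 kΩ.
R_{R_G..R_C} = 2.75 + 4.40 = 7.150 kΩ.
By the voltage-divider rule, V = 45.6 × 7.150/24.54 = 13.29 V.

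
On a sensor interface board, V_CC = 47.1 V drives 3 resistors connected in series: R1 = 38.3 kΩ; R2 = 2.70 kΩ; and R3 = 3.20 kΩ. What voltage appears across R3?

V ≈ 3.41 V

Total series resistance ΣR = 38.3 + 2.70 + 3.20 = 44.20 kΩ.
V = V_CC · R/ΣR = 47.1 × 0.07240 = 3.410 V.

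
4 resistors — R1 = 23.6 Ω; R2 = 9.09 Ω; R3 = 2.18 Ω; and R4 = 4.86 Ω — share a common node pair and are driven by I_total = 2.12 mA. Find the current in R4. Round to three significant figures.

Total conductance ΣG = 1/23.6 + 1/9.09 + 1/2.18 + 1/4.86 = 0.8169 (units of 1/Ω).
By the current-divider rule, I = I_total · G_k/ΣG = 2.12 × 0.2519 = 0.5340 mA.

I ≈ 0.534 mA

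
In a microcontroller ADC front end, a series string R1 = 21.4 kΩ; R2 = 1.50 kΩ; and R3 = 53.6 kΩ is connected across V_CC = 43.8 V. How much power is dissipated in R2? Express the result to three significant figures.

The common current is I = 43.8/76.50 = 0.5725 mA.
P(R2) = I²·R2 = (0.5725)² × 1.50 = 0.4917 mW.

P ≈ 0.492 mW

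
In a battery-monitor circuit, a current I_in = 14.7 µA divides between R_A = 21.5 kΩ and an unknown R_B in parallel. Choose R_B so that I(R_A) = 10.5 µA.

Two-branch current divider: I_A = I_in · R_B/(R_A + R_B).
With f = 0.7143, R_B = R_A · f/(1−f) = 21.5 × 2.500 = 53.75 kΩ.

R_B ≈ 53.8 kΩ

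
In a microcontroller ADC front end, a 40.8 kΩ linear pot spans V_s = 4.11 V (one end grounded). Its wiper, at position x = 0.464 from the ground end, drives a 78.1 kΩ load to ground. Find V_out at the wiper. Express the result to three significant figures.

The pot divides into 21.87 kΩ above the wiper and 18.93 kΩ below.
R_L loads the lower segment: effective lower R = 15.24 kΩ.
Loaded-divider output: V_out = 4.11 × 0.4106 = 1.688 V.
(Unloaded: V_out = x·V_s = 1.91 V.)

V_out ≈ 1.69 V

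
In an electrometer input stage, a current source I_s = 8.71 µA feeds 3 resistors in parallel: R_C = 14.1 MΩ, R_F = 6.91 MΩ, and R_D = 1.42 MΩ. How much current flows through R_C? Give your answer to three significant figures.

I ≈ 0.672 µA

Total conductance ΣG = 1/14.1 + 1/6.91 + 1/1.42 = 0.9199 (units of 1/MΩ).
Current divider: I(R_C) = I_s · G_k/ΣG = 8.71 × (0.07092/0.9199) = 8.71 × 0.07710 = 0.6715 µA.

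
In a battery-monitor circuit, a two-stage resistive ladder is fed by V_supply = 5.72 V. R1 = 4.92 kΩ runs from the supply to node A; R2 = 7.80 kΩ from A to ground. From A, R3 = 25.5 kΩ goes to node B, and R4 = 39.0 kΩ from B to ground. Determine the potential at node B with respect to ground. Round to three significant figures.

The second stage (R3 + R4 = 64.50 kΩ) loads node A in parallel with R2.
Effective lower resistance at A: R2 ‖ 64.50 = 6.959 kΩ.
So V_A = 5.72 × 0.5858 = 3.351 V.
Stage 2 is unloaded, so V_B = V_A · R4/(R3+R4) = 3.351 × 39.0/64.50 = 2.026 V.

V_B ≈ 2.03 V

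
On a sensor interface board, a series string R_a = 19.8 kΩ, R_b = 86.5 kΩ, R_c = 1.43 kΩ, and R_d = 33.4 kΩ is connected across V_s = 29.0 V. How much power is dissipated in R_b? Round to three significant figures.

Series current I = V_s/ΣR = 29.0/141.1 = 0.2055 mA.
V(R_b) = I·R = 17.77 V; P = V·I = 17.77 × 0.2055 = 3.652 mW.

P ≈ 3.65 mW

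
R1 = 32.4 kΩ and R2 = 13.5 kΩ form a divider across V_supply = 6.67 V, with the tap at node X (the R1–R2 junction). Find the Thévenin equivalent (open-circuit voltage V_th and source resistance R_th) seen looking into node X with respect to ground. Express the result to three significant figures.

V_th ≈ 1.96 V, R_th ≈ 9.53 kΩ

With X open, the divider is unloaded: V_th = 6.67 × 13.5/45.90 = 1.962 V.
With V_supply suppressed (replaced by a short), R_th = R1 ‖ R2 = (32.40 × 13.5)/(32.40 + 13.5) = 9.529 kΩ.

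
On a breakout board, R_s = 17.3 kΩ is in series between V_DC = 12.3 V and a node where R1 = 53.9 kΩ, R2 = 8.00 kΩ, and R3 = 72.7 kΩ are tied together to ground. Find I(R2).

Combine the parallel branches: R_p = (1/53.9 + 1/8.00 + 1/72.7)⁻¹ = 6.357 kΩ.
V_A = 12.3 × 6.357/23.66 = 3.305 V.
Branch current I = V_A/R2 = 3.305/8.00 = 0.4131 mA.

I ≈ 0.413 mA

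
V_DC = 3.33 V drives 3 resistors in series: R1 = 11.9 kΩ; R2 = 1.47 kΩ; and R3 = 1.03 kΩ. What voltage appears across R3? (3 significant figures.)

ΣR = 11.9 + 1.47 + 1.03 = 14.40 kΩ.
V = V_DC · R/ΣR = 3.33 × 0.07153 = 0.2382 V.

V ≈ 0.238 V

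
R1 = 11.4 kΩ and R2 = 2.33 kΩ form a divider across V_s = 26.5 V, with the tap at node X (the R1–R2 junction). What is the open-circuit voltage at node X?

V_th ≈ 4.50 V

Open-circuit (no load on X): V_th = V_s · R2/(R1 + R2) = 26.5 × 2.33/(11.40 + 2.33) = 4.497 V.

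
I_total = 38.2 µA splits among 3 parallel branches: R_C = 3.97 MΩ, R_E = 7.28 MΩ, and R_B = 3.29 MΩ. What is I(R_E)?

Conductances: ΣG = 1/3.97 + 1/7.28 + 1/3.29 = 0.6932 (1/MΩ).
R_E takes the fraction G_k/ΣG = 0.1374/0.6932 = 0.1982, so I = 38.2 × 0.1982 = 7.570 µA.

I ≈ 7.57 µA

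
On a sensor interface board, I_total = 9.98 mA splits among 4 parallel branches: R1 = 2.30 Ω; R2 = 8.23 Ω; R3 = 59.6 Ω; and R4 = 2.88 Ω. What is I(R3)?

ΣG = 1/2.30 + 1/8.23 + 1/59.6 + 1/2.88 = 0.9203.
R3 takes the fraction G_k/ΣG = 0.01678/0.9203 = 0.01823, so I = 9.98 × 0.01823 = 0.1820 mA.

I ≈ 0.182 mA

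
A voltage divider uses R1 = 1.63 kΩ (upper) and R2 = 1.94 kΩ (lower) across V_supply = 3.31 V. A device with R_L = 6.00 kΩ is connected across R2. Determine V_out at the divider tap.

First combine the lower leg with the load: R2 ‖ R_L = 1.466 kΩ.
Then V_out = V_supply · R2'/(R1 + R2') = 3.31 × 1.466/3.096 = 1.567 V.
(Unloaded it would be 1.80 V; the load pulls it down.)

V_out ≈ 1.57 V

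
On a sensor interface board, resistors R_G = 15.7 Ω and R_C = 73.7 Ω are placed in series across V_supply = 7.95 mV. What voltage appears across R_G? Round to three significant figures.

Total series resistance ΣR = 15.7 + 73.7 = 89.40 Ω.
By the voltage-divider rule, V = 7.95 × 15.70/89.40 = 1.396 mV.

V ≈ 1.40 mV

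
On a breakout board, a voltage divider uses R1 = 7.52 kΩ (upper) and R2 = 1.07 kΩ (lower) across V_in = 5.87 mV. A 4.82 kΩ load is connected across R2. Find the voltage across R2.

First combine the lower leg with the load: R2 ‖ R_L = 0.8756 kΩ.
Then V_out = V_in · R2'/(R1 + R2') = 5.87 × 0.8756/8.396 = 0.6122 mV.
(Unloaded it would be 0.731 mV; the load pulls it down.)

V_out ≈ 0.612 mV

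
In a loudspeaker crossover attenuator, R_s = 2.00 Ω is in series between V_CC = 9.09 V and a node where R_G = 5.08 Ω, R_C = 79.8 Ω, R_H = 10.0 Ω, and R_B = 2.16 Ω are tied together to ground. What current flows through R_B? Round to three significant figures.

I ≈ 1.65 A

Equivalent of the parallel group: R_p = 1.295 Ω.
Node voltage V_A = V_CC · R_p/(R_s + R_p) = 9.09 × 0.3930 = 3.572 V.
I(R_B) = V_A / R_B = 3.572/2.16 = 1.654 A.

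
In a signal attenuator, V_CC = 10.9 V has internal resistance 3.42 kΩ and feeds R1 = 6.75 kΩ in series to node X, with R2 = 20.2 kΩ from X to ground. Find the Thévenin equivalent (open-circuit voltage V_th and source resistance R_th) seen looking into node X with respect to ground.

R1' = 3.42 + 6.75 = 10.17 kΩ (source resistance + R1).
Open-circuit (no load on X): V_th = V_CC · R2/(R1' + R2) = 10.9 × 20.2/(10.17 + 20.2) = 7.250 V.
Zeroing V_CC shorts the top of R1' to ground, so R_th = R1' ‖ R2 = 6.764 kΩ.

V_th ≈ 7.25 V, R_th ≈ 6.76 kΩ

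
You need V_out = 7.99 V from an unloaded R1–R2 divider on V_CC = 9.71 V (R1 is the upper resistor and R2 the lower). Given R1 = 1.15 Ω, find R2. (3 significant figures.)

V_out/V_CC = R2/(R1+R2) = 0.8229.
So R2 = R1 · V_out/(V_CC − V_out) = 1.15 × 7.99/(9.71 − 7.99) = 1.15 × 4.645 = 5.342 Ω.

R2 ≈ 5.34 Ω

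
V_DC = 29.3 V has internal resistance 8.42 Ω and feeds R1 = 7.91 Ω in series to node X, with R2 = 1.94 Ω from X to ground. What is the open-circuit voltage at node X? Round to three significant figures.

R1' = 8.42 + 7.91 = 16.33 Ω (source resistance + R1).
V_th is the unloaded tap voltage: V_DC · R2/(R1'+R2) = 29.3 × 0.1062 = 3.111 V.

V_th ≈ 3.11 V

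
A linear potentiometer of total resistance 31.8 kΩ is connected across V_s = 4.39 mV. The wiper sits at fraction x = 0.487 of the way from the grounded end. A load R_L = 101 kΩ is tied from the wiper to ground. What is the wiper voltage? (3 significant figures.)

Lower segment x·R_p = 15.49 kΩ; upper segment (1−x)·R_p = 16.31 kΩ.
(x·R_p) ‖ R_L = 13.43 kΩ.
Then V_out = V_s · 13.43/(16.31 + 13.43) = 1.982 mV.

V_out ≈ 1.98 mV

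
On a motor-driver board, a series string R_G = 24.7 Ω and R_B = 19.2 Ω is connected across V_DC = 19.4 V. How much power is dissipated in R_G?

ΣR = 43.90 Ω → I = 19.4/43.90 = 0.4419 A.
P(R_G) = I²·R_G = (0.4419)² × 24.7 = 4.824 W.

P ≈ 4.82 W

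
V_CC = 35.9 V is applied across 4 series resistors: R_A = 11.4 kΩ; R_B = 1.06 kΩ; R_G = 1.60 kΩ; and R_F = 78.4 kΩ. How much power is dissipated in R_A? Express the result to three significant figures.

The common current is I = 35.9/92.46 = 0.3883 mA.
P(R_A) = I²·R_A = (0.3883)² × 11.4 = 1.719 mW.

P ≈ 1.72 mW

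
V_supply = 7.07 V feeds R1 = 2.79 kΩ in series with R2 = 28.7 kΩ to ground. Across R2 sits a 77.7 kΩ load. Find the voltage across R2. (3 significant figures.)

The load sits in parallel with R2, giving an effective lower resistance R2' = R2·R_L/(R2+R_L) = 20.96 kΩ.
Now apply the divider: V_out = 7.07 × 0.8825 = 6.239 V.
(Unloaded it would be 6.44 V; the load pulls it down.)

V_out ≈ 6.24 V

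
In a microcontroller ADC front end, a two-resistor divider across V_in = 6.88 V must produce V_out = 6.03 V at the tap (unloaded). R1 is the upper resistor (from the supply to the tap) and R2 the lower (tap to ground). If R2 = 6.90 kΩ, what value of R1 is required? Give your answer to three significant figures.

R1 ≈ 0.973 kΩ

Required fraction k = V_out/V_in = 0.8765.
Rearranging, R1 = R2·(1−k)/k = 6.90 × 0.1410 = 0.9726 kΩ.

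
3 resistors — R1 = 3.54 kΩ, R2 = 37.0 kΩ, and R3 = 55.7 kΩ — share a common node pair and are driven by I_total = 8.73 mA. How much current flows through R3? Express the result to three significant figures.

I ≈ 0.479 mA

Total conductance ΣG = 1/3.54 + 1/37.0 + 1/55.7 = 0.3275 (units of 1/kΩ).
Current divider: I(R3) = I_total · G_k/ΣG = 8.73 × (0.01795/0.3275) = 8.73 × 0.05482 = 0.4786 mA.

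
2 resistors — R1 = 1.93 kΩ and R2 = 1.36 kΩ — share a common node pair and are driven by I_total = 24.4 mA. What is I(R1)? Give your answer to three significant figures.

I ≈ 10.1 mA

Two-branch current divider: I_k = I_total · R_other/(R_1 + R_2).
I(R1) = 24.4 × 1.36/(1.93 + 1.36) = 24.4 × 0.4134 = 10.09 mA.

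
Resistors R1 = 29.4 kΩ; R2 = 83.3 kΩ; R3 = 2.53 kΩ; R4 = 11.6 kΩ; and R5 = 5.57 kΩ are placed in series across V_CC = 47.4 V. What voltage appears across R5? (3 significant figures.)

V ≈ 1.99 V

Series total: ΣR = 29.4 + 83.3 + 2.53 + 11.6 + 5.57 = 132.4 kΩ.
Voltage divider: V = V_CC · (5.570 / 132.4) = 47.4 × 0.04207 = 1.994 V.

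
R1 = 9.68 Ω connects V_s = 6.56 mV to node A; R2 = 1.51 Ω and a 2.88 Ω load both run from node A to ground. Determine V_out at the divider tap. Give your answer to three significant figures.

V_out ≈ 0.609 mV

The load sits in parallel with R2, giving an effective lower resistance R2' = R2·R_L/(R2+R_L) = 0.9906 Ω.
Then V_out = V_s · R2'/(R1 + R2') = 6.56 × 0.9906/10.67 = 0.6090 mV.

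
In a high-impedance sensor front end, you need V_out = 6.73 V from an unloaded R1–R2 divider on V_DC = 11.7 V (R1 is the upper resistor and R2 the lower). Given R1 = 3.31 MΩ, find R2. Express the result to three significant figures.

V_out/V_DC = R2/(R1+R2) = 0.5752.
Rearranging, R2 = R1·k/(1−k) = 3.31 × 1.354 = 4.482 MΩ.

R2 ≈ 4.48 MΩ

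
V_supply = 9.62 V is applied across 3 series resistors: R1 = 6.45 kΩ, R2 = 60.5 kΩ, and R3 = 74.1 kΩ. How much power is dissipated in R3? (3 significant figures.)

P ≈ 0.345 mW

The common current is I = 9.62/141.0 = 0.06820 mA.
V(R3) = I·R = 5.054 V; P = V·I = 5.054 × 0.06820 = 0.3447 mW.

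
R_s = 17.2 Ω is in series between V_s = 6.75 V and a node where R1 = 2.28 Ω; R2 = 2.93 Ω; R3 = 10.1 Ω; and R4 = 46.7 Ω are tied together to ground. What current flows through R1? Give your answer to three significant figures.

I ≈ 0.180 A

Combine the parallel branches: R_p = (1/2.28 + 1/2.93 + 1/10.1 + 1/46.7)⁻¹ = 1.111 Ω.
V_A by voltage divider: V_A = 6.75 × 1.111/(17.2 + 1.111) = 0.4095 V.
I(R1) = V_A / R1 = 0.4095/2.28 = 0.1796 A.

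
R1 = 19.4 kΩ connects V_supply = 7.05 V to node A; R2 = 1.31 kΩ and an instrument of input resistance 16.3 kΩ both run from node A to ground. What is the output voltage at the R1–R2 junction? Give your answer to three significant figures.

V_out ≈ 0.415 V

The load sits in parallel with R2, giving an effective lower resistance R2' = R2·R_L/(R2+R_L) = 1.213 kΩ.
Voltage divider with the loaded lower leg: V_out = 7.05 × 1.213/(19.4 + 1.213) = 7.05 × 0.05883 = 0.4147 V.
(Unloaded it would be 0.446 V; the load pulls it down.)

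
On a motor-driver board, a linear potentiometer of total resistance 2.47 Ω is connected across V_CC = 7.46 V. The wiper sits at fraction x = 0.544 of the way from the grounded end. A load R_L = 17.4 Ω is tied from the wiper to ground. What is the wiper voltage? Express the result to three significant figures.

The pot divides into 1.126 Ω above the wiper and 1.344 Ω below.
(x·R_p) ‖ R_L = 1.247 Ω.
V_out = 7.46 × 1.247/(1.126 + 1.247) = 3.920 V.
(Unloaded: V_out = x·V_CC = 4.06 V.)

V_out ≈ 3.92 V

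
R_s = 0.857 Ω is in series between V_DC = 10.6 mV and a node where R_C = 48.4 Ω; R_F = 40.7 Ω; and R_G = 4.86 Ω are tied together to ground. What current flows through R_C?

Parallel bank: R_p = 1/(1/48.4 + 1/40.7 + 1/4.86) = 3.984 Ω.
V_A by voltage divider: V_A = 10.6 × 3.984/(0.857 + 3.984) = 8.724 mV.
Branch current I = V_A/R_C = 8.724/48.4 = 0.1802 mA.

I ≈ 0.180 mA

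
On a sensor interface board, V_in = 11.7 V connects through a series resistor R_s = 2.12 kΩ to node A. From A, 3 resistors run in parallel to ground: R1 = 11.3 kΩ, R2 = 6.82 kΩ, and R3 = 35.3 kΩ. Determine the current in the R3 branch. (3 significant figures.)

Parallel bank: R_p = 1/(1/11.3 + 1/6.82 + 1/35.3) = 3.796 kΩ.
V_A = 11.7 × 3.796/5.916 = 7.507 V.
I(R3) = V_A / R3 = 7.507/35.3 = 0.2127 mA.

I ≈ 0.213 mA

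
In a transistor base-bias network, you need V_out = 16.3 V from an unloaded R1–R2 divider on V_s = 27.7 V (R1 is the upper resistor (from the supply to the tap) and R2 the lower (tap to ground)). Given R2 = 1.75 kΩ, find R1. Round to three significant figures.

R1 ≈ 1.22 kΩ

V_out/V_s = R2/(R1+R2) = 0.5884.
So R1 = R2 · (V_s/V_out − 1) = 1.75 × (27.7/16.3 − 1) = 1.75 × 0.6994 = 1.224 kΩ.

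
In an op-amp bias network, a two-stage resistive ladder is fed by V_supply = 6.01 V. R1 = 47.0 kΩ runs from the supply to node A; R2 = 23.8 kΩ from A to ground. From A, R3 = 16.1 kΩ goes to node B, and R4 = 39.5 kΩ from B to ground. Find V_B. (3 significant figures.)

Looking into the second stage from A: R3 + R4 = 55.60 kΩ appears in parallel with R2.
R2 ‖ (R3+R4) = 16.67 kΩ.
First divider: V_A = V_supply · 16.67/(47.0 + 16.67) = 1.573 V.
Stage 2 is unloaded, so V_B = V_A · R4/(R3+R4) = 1.573 × 39.5/55.60 = 1.118 V.

V_B ≈ 1.12 V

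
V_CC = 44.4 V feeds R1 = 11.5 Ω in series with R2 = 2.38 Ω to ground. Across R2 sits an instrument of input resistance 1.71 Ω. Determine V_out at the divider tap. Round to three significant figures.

The load sits in parallel with R2, giving an effective lower resistance R2' = R2·R_L/(R2+R_L) = 0.9951 Ω.
Now apply the divider: V_out = 44.4 × 0.07964 = 3.536 V.

V_out ≈ 3.54 V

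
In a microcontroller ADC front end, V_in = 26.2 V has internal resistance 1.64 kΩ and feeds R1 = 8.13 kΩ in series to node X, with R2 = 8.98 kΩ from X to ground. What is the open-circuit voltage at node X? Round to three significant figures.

R1' = 1.64 + 8.13 = 9.770 kΩ (source resistance + R1).
With X open, the divider is unloaded: V_th = 26.2 × 8.98/18.75 = 12.55 V.

V_th ≈ 12.5 V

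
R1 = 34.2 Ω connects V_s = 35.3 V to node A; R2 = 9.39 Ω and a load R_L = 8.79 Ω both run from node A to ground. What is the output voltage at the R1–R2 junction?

The load sits in parallel with R2, giving an effective lower resistance R2' = R2·R_L/(R2+R_L) = 4.540 Ω.
Voltage divider with the loaded lower leg: V_out = 35.3 × 4.540/(34.2 + 4.540) = 35.3 × 0.1172 = 4.137 V.
(Unloaded it would be 7.60 V; the load pulls it down.)

V_out ≈ 4.14 V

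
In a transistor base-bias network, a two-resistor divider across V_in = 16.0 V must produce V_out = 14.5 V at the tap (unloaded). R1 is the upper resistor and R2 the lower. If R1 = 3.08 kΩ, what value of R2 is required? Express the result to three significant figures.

R2 ≈ 29.8 kΩ

V_out/V_in = R2/(R1+R2) = 0.9062.
So R2 = R1 · V_out/(V_in − V_out) = 3.08 × 14.5/(16.0 − 14.5) = 3.08 × 9.667 = 29.77 kΩ.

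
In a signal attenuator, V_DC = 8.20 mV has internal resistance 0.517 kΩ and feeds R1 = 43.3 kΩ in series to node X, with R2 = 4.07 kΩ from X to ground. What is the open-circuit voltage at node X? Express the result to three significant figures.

V_th ≈ 0.697 mV

R1' = 0.517 + 43.3 = 43.82 kΩ (source resistance + R1).
With X open, the divider is unloaded: V_th = 8.20 × 4.07/47.89 = 0.6969 mV.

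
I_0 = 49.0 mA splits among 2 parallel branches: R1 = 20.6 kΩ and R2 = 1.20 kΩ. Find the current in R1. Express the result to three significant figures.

Two-branch current divider: I_k = I_0 · R_other/(R_1 + R_2).
So I = 49.0 × 1.20/21.80 = 2.697 mA.

I ≈ 2.70 mA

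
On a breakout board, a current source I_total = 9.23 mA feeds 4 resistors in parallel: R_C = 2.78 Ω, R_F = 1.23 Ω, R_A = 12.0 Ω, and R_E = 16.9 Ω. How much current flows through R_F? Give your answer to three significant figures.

ΣG = 1/2.78 + 1/1.23 + 1/12.0 + 1/16.9 = 1.315.
By the current-divider rule, I = I_total · G_k/ΣG = 9.23 × 0.6182 = 5.706 mA.

I ≈ 5.71 mA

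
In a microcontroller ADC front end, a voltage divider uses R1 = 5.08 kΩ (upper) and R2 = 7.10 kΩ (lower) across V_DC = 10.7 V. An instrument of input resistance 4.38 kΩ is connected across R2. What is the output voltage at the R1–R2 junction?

R2 ‖ R_L = (7.10 × 4.38)/(7.10 + 4.38) = 2.709 kΩ.
Voltage divider with the loaded lower leg: V_out = 10.7 × 2.709/(5.08 + 2.709) = 10.7 × 0.3478 = 3.721 V.

V_out ≈ 3.72 V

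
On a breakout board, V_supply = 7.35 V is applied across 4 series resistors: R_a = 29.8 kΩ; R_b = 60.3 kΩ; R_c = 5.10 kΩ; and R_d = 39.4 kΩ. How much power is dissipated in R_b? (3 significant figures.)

The common current is I = 7.35/134.6 = 0.05461 mA.
P(R_b) = I²·R_b = (0.05461)² × 60.3 = 0.1798 mW.

P ≈ 0.180 mW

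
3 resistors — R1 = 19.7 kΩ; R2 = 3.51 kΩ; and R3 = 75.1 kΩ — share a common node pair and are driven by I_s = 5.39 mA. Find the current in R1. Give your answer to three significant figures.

I ≈ 0.784 mA

ΣG = 1/19.7 + 1/3.51 + 1/75.1 = 0.3490.
R1 takes the fraction G_k/ΣG = 0.05076/0.3490 = 0.1455, so I = 5.39 × 0.1455 = 0.7840 mA.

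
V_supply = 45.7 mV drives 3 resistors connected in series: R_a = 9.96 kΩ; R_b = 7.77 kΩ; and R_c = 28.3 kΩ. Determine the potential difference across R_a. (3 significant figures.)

ΣR = 9.96 + 7.77 + 28.3 = 46.03 kΩ.
By the voltage-divider rule, V = 45.7 × 9.960/46.03 = 9.889 mV.

V ≈ 9.89 mV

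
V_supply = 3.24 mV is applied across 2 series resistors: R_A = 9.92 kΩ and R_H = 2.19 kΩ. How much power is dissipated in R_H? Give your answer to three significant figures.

The common current is I = 3.24/12.11 = 0.2675 µA.
P(R_H) = I²·R_H = (0.2675)² × 2.19 = 0.1568 nW.

P ≈ 0.157 nW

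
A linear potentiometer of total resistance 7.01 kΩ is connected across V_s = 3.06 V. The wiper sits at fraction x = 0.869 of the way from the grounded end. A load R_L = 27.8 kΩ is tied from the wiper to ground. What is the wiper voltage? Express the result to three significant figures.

Split the track: R_lower = x·R_p = 6.092 kΩ, R_upper = (1−x)·R_p = 0.9183 kΩ.
(x·R_p) ‖ R_L = 4.997 kΩ.
V_out = 3.06 × 4.997/(0.9183 + 4.997) = 2.585 V.

V_out ≈ 2.58 V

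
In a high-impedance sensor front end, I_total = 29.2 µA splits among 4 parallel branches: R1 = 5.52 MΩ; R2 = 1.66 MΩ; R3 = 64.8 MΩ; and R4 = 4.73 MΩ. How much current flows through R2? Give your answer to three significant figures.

I ≈ 17.4 µA

Total conductance ΣG = 1/5.52 + 1/1.66 + 1/64.8 + 1/4.73 = 1.010 (units of 1/MΩ).
R2 takes the fraction G_k/ΣG = 0.6024/1.010 = 0.5962, so I = 29.2 × 0.5962 = 17.41 µA.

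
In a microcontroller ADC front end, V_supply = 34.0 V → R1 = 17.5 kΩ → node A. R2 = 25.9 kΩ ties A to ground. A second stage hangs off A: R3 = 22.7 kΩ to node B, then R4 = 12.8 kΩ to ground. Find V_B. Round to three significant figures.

Looking into the second stage from A: R3 + R4 = 35.50 kΩ appears in parallel with R2.
Effective lower resistance at A: R2 ‖ 35.50 = 14.97 kΩ.
So V_A = 34.0 × 0.4611 = 15.68 V.
Stage 2 is unloaded, so V_B = V_A · R4/(R3+R4) = 15.68 × 12.8/35.50 = 5.653 V.

V_B ≈ 5.65 V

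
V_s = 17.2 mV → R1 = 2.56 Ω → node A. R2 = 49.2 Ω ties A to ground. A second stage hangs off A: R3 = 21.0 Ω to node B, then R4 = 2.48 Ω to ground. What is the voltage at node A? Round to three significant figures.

Node A sees R2 in parallel with the series input of stage 2, R3 + R4 = 23.48 Ω.
Effective lower resistance at A: R2 ‖ 23.48 = 15.89 Ω.
First divider: V_A = V_s · 15.89/(2.56 + 15.89) = 14.81 mV.

V_A ≈ 14.8 mV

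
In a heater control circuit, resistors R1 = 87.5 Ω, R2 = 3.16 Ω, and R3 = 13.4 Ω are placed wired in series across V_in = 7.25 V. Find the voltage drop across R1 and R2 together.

ΣR = 87.5 + 3.16 + 13.4 = 104.1 Ω.
R_{R1..R2} = 87.5 + 3.16 = 90.66 Ω.
V = V_in · R/ΣR = 7.25 × 0.8712 = 6.316 V.

V ≈ 6.32 V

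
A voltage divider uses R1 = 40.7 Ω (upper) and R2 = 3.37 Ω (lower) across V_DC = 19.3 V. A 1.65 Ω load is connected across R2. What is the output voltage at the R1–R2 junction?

The load sits in parallel with R2, giving an effective lower resistance R2' = R2·R_L/(R2+R_L) = 1.108 Ω.
Voltage divider with the loaded lower leg: V_out = 19.3 × 1.108/(40.7 + 1.108) = 19.3 × 0.02649 = 0.5113 V.
(Unloaded it would be 1.48 V; the load pulls it down.)

V_out ≈ 0.511 V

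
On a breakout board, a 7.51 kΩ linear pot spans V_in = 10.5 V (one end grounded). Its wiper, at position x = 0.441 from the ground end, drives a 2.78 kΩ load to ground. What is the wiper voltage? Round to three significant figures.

Split the track: R_lower = x·R_p = 3.312 kΩ, R_upper = (1−x)·R_p = 4.198 kΩ.
R_L loads the lower segment: effective lower R = 1.511 kΩ.
V_out = 10.5 × 1.511/(4.198 + 1.511) = 2.779 V.

V_out ≈ 2.78 V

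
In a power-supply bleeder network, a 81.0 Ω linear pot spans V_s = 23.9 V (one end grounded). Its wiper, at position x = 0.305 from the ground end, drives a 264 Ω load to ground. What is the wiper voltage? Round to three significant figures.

Lower segment x·R_p = 24.70 Ω; upper segment (1−x)·R_p = 56.30 Ω.
R_L loads the lower segment: effective lower R = 22.59 Ω.
V_out = 23.9 × 22.59/(56.30 + 22.59) = 6.844 V.

V_out ≈ 6.84 V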